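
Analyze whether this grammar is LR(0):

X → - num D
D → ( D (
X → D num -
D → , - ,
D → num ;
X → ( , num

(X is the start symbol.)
Yes, the grammar is LR(0)

A grammar is LR(0) if no state in the canonical LR(0) collection has:
  - both a shift item (dot before a terminal) and a complete item (shift-reduce conflict), or
  - two or more complete items (reduce-reduce conflict; the accept item [X' → X .] counts as a complete item here).

Augment with X' → X and build the canonical LR(0) collection (I0 = CLOSURE({[X' → . X]}), then GOTO on every symbol after a dot until no new states appear). It has 19 states:
  I0: { [D → . ( D (], [D → . , - ,], [D → . num ;], [X → . ( , num], [X → . - num D], [X → . D num -], [X' → . X] }  — shift
  I1: { [D → ( . D (], [D → . ( D (], [D → . , - ,], [D → . num ;], [X → ( . , num] }  — shift
  I2: { [D → , . - ,] }  — shift
  I3: { [X → - . num D] }  — shift
  I4: { [X → D . num -] }  — shift
  I5: { [X' → X .] }  — accept
  I6: { [D → num . ;] }  — shift
  I7: { [D → num ; .] }  — reduce
  I8: { [X → D num . -] }  — shift
  I9: { [X → D num - .] }  — reduce
  I10: { [D → . ( D (], [D → . , - ,], [D → . num ;], [X → - num . D] }  — shift
  I11: { [D → ( . D (], [D → . ( D (], [D → . , - ,], [D → . num ;] }  — shift
  I12: { [X → - num D .] }  — reduce
  I13: { [D → ( D . (] }  — shift
  I14: { [D → ( D ( .] }  — reduce
  I15: { [D → , - . ,] }  — shift
  I16: { [D → , - , .] }  — reduce
  I17: { [D → , . - ,], [X → ( , . num] }  — shift
  I18: { [X → ( , num .] }  — reduce

Every state is either a pure shift/goto state or contains exactly one complete item and nothing to shift — no conflicts. The grammar is LR(0).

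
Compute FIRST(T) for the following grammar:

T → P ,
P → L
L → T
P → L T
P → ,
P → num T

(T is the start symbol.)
{ ',', 'num' }

FIRST sets of the other non-terminals involved (by the same procedure, iterated to a fixed point):
  FIRST(P) = { ',', 'num' }

From T → P ,:
  - P is a non-terminal: add FIRST(P) \ {ε} = { ',', 'num' }
    P is not nullable, so stop

Collecting: FIRST(T) = { ',', 'num' }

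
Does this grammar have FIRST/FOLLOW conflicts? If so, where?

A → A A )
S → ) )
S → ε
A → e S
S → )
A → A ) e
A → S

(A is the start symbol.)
Yes. A → A A ')' with FOLLOW(A) on { ')', 'e' }; A → e S with FOLLOW(A) on { 'e' }; A → A ')' e with FOLLOW(A) on { ')', 'e' }; S → ')' ')' with FOLLOW(S) on { ')' }; S → ')' with FOLLOW(S) on { ')' }

A FIRST/FOLLOW conflict occurs when a non-terminal N has a nullable alternative N → β (β ⇒* ε) and another alternative N → α with FIRST(α) ∩ FOLLOW(N) ≠ ∅: on such a lookahead the parser cannot decide between expanding α and letting N vanish via β.

Nullable non-terminals: A, S.
FIRST sets used below: FIRST(A) = { ')', 'e', ε }, FIRST(S) = { ')', ε }

A: nullable alternative(s) A → S; FOLLOW(A) = { $, ')', 'e' }
  A → A A ): FIRST \ {ε} = { ')', 'e' } — overlaps FOLLOW(A) on { ')', 'e' }: CONFLICT
  A → e S: FIRST \ {ε} = { 'e' } — overlaps FOLLOW(A) on { 'e' }: CONFLICT
  A → A ) e: FIRST \ {ε} = { ')', 'e' } — overlaps FOLLOW(A) on { ')', 'e' }: CONFLICT
  A → S: FIRST \ {ε} = { ')' } — this is the only nullable alternative, skip

S: nullable alternative(s) S → ε; FOLLOW(S) = { $, ')', 'e' }
  S → ) ): FIRST \ {ε} = { ')' } — overlaps FOLLOW(S) on { ')' }: CONFLICT
  S → ε: FIRST \ {ε} = { } — this is the only nullable alternative, skip
  S → ): FIRST \ {ε} = { ')' } — overlaps FOLLOW(S) on { ')' }: CONFLICT

So the grammar has 5 FIRST/FOLLOW conflicts (marked CONFLICT above).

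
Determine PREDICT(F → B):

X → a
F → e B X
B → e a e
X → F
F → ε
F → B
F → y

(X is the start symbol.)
{ 'e' }

PREDICT(F → B) = (FIRST(RHS) \ {ε}) ∪ (FOLLOW(F) if ε ∈ FIRST(RHS), i.e. RHS ⇒* ε)
FIRST(B) = { 'e' }
FIRST(B) = { 'e' }
ε ∉ FIRST(B), so FOLLOW(F) is not added.
PREDICT(F → B) = { 'e' }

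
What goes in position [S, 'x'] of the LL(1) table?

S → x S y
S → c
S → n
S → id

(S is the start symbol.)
To find M[S, 'x'], we find productions for S where 'x' is in the predict set (PREDICT(N → α) = (FIRST(α) \ {ε}) ∪ (FOLLOW(N) if α ⇒* ε)).

S → x S y: PREDICT = { 'x' }
  'x' is in predict set, so this production goes in M[S, 'x']
S → c: PREDICT = { 'c' }
S → n: PREDICT = { 'n' }
S → id: PREDICT = { 'id' }

M[S, 'x'] = S → x S y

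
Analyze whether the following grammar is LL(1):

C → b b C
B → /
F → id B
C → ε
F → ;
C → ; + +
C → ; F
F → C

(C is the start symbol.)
A grammar is LL(1) if for each non-terminal N with multiple productions, the predict sets of those productions are pairwise disjoint, where PREDICT(N → α) = (FIRST(α) \ {ε}) ∪ (FOLLOW(N) if α ⇒* ε).

Relevant sets:
  FIRST(C) = { ';', 'b', ε }
  FOLLOW(C) = { $ }
  FOLLOW(F) = { $ }

For C:
  PREDICT(C → b b C) = { 'b' }
  PREDICT(C → ε) = { $ }
  PREDICT(C → ';' '+' '+') = { ';' }
  PREDICT(C → ';' F) = { ';' }
For F:
  PREDICT(F → id B) = { 'id' }
  PREDICT(F → ';') = { ';' }
  PREDICT(F → C) = { $, ';', 'b' }
B has a single production, so nothing to check there.

Conflict found: Predict set conflict for C: { ';' }
The grammar is NOT LL(1).

Answer: No. Predict set conflict for C: { ';' }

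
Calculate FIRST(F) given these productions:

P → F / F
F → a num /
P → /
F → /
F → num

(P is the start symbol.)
From F → a num /:
  - a is a terminal: add 'a' and stop
From F → /:
  - '/' is a terminal: add '/' and stop
From F → num:
  - num is a terminal: add 'num' and stop

Collecting: FIRST(F) = { '/', 'a', 'num' }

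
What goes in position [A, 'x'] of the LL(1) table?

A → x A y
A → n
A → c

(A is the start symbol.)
To find M[A, 'x'], we find productions for A where 'x' is in the predict set (PREDICT(N → α) = (FIRST(α) \ {ε}) ∪ (FOLLOW(N) if α ⇒* ε)).

A → x A y: PREDICT = { 'x' }
  'x' is in predict set, so this production goes in M[A, 'x']
A → n: PREDICT = { 'n' }
A → c: PREDICT = { 'c' }

M[A, 'x'] = A → x A y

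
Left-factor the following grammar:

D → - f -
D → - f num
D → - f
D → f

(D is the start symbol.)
Left-factoring transforms A → αβ₁ | αβ₂ into A → αA' and A' → β₁ | β₂
(α is the longest common prefix among the alternatives). Repeat until
no nonterminal has two alternatives with a common prefix.

Round 1: D has alternatives sharing prefix '- f'. Introduce D': D → - f D'
  Add: D' → -
  Add: D' → num
  Add: D' → ε

No remaining common prefixes — done.

Resulting grammar:
D → - f D'
D' → -
D' → num
D' → ε
D → f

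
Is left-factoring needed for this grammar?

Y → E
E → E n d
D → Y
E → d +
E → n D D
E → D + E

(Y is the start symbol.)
No, left-factoring is not needed

Left-factoring is needed when two productions for the same non-terminal
share a common prefix on the right-hand side.

Productions for E:
  E → E n d
  E → d +
  E → n D D
  E → D + E

No common prefixes found.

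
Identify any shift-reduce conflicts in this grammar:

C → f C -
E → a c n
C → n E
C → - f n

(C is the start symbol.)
Augment with C' → C and build the canonical LR(0) collection (I0 = CLOSURE({[C' → . C]}), then GOTO on every symbol after a dot until no new states appear). It has 13 states:
  I0: { [C → . - f n], [C → . f C -], [C → . n E], [C' → . C] }  — shift
  I1: { [C → - . f n] }  — shift
  I2: { [C' → C .] }  — accept
  I3: { [C → . - f n], [C → . f C -], [C → . n E], [C → f . C -] }  — shift
  I4: { [C → n . E], [E → . a c n] }  — shift
  I5: { [C → n E .] }  — reduce
  I6: { [E → a . c n] }  — shift
  I7: { [E → a c . n] }  — shift
  I8: { [E → a c n .] }  — reduce
  I9: { [C → f C . -] }  — shift
  I10: { [C → f C - .] }  — reduce
  I11: { [C → - f . n] }  — shift
  I12: { [C → - f n .] }  — reduce

No state contains both a complete item and a shift item.

Answer: No shift-reduce conflicts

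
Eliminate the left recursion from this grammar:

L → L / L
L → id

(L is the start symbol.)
L → id L'
L' → / L L'
L' → ε

L is directly left-recursive. The standard transformation for
  A → A α₁ | ... | A α_m | β₁ | ... | β_n
is
  A  → β₁ A' | ... | β_n A'
  A' → α₁ A' | ... | α_m A' | ε

L → id becomes L → id L'
L → L / L becomes L' → / L L'
Add L' → ε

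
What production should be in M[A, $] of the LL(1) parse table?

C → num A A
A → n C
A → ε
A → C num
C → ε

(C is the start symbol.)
To find M[A, $], we find productions for A where $ is in the predict set (PREDICT(N → α) = (FIRST(α) \ {ε}) ∪ (FOLLOW(N) if α ⇒* ε)).

Relevant sets:
  FIRST(C) = { 'num', ε }
  FOLLOW(A) = { $, 'n', 'num' }

A → n C: PREDICT = { 'n' }
A → ε: PREDICT = { $, 'n', 'num' }
  $ is in predict set, so this production goes in M[A, $]
A → C num: PREDICT = { 'num' }

M[A, $] = A → ε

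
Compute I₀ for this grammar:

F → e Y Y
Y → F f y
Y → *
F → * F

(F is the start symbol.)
{ [F → . * F], [F → . e Y Y], [F' → . F] }

First, augment the grammar with F' → F
I₀ = CLOSURE({ [F' → . F] }):
  [F' → . F] has the dot before F: add [F → . e Y Y], [F → . * F]
No further items can be added.

I₀ = { [F → . * F], [F → . e Y Y], [F' → . F] }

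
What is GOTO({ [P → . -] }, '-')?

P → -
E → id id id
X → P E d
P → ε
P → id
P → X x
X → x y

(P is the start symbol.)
GOTO(I, '-') = CLOSURE({ [A → αX.β] : [A → α.Xβ] ∈ I, X = '-' })

Items with dot before '-', with the dot advanced:
  [P → . -] → [P → - .]
Closure adds nothing (no advanced item has the dot before a non-terminal).

GOTO = { [P → - .] }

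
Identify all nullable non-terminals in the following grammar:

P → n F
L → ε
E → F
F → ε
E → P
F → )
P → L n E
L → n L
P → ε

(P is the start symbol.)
{ 'E', 'F', 'L', 'P' }

A non-terminal is nullable if it can derive ε (the empty string): either it has an ε-production, or it has a production whose right-hand side consists entirely of nullable non-terminals.

ε-productions: L → ε, F → ε, P → ε
So L, F, P are immediately nullable.
E → F: every symbol on the right is nullable, so E is nullable too.
Every non-terminal is now nullable.
Nullable = { 'E', 'F', 'L', 'P' }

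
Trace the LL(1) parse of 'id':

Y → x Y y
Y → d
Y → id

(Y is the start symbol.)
LL(1) parsing maintains a stack (initially the start symbol over $) and the input. At each step: if the stack top is a terminal, match it against the current input token; if it is a non-terminal N, replace it with the RHS of M[N, lookahead] (the unique production whose predict set contains the lookahead).

Stack is shown with the top on the left.

Stack  Input  Action
--------------------
Y $    id $   output Y → id
id $   id $   match 'id'
$      $      accept

The string is accepted.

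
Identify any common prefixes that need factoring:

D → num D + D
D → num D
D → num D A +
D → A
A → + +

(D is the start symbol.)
Yes, D has productions with common prefix 'num D'

Left-factoring is needed when two productions for the same non-terminal
share a common prefix on the right-hand side.

Productions for D:
  D → num D + D
  D → num D
  D → num D A +
  D → A

Found common prefix 'num D' in productions for D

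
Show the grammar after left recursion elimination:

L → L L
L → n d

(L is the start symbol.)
L is directly left-recursive. The standard transformation for
  A → A α₁ | ... | A α_m | β₁ | ... | β_n
is
  A  → β₁ A' | ... | β_n A'
  A' → α₁ A' | ... | α_m A' | ε

L → n d becomes L → n d L'
L → L L becomes L' → L L'
Add L' → ε

Resulting grammar:
L → n d L'
L' → L L'
L' → ε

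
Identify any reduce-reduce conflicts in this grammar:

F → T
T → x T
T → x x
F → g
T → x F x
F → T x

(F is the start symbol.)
A reduce-reduce conflict occurs when an LR(0) state has two complete items [A → α .] and [B → β .] — both call for a reduction, and with no lookahead the parser cannot choose between them.

Augment with F' → F and build the canonical LR(0) collection (I0 = CLOSURE({[F' → . F]}), then GOTO on every symbol after a dot until no new states appear). It has 10 states:
  I0: { [F → . T x], [F → . T], [F → . g], [F' → . F], [T → . x F x], [T → . x T], [T → . x x] }  — shift
  I1: { [F' → F .] }  — accept
  I2: { [F → T . x], [F → T .] }  — shift, reduce
  I3: { [F → g .] }  — reduce
  I4: { [F → . T x], [F → . T], [F → . g], [T → . x F x], [T → . x T], [T → . x x], [T → x . F x], [T → x . T], [T → x . x] }  — shift
  I5: { [T → x F . x] }  — shift
  I6: { [F → T . x], [F → T .], [T → x T .] }  — shift, 2 reduces
  I7: { [F → . T x], [F → . T], [F → . g], [T → . x F x], [T → . x T], [T → . x x], [T → x . F x], [T → x . T], [T → x . x], [T → x x .] }  — shift, reduce
  I8: { [F → T x .] }  — reduce
  I9: { [T → x F x .] }  — reduce

I6 contains complete items [F → T .], [T → x T .] — reduce-reduce conflict.

Answer: Yes — I6: [F → T .] vs [T → x T .]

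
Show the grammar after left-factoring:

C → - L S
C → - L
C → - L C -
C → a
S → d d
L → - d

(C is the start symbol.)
C → - L C'
C' → S
C' → ε
C' → C -
C → a
S → d d
L → - d

Left-factoring transforms A → αβ₁ | αβ₂ into A → αA' and A' → β₁ | β₂
(α is the longest common prefix among the alternatives). Repeat until
no nonterminal has two alternatives with a common prefix.

Round 1: C has alternatives sharing prefix '- L'. Introduce C': C → - L C'
  Add: C' → S
  Add: C' → ε
  Add: C' → C -

No remaining common prefixes — done.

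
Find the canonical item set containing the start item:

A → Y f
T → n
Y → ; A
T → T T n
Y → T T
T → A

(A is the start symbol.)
First, augment the grammar with A' → A
I₀ = CLOSURE({ [A' → . A] }):
  [A' → . A] has the dot before A: add [A → . Y f]
  [A → . Y f] has the dot before Y: add [Y → . ; A], [Y → . T T]
  [Y → . T T] has the dot before T: add [T → . n], [T → . T T n], [T → . A]
No further items can be added.

I₀ = { [A → . Y f], [A' → . A], [T → . A], [T → . T T n], [T → . n], [Y → . ; A], [Y → . T T] }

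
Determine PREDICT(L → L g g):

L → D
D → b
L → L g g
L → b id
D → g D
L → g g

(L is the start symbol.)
PREDICT(L → L g g) = (FIRST(RHS) \ {ε}) ∪ (FOLLOW(L) if ε ∈ FIRST(RHS), i.e. RHS ⇒* ε)
FIRST(L) = { 'b', 'g' }
FIRST(L g g) = { 'b', 'g' }
ε ∉ FIRST(L g g), so FOLLOW(L) is not added.
PREDICT(L → L g g) = { 'b', 'g' }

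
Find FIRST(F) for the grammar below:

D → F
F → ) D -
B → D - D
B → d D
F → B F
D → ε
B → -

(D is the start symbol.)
{ ')', '-', 'd' }

To compute FIRST(F), examine every production with F on the left-hand side, reading each right-hand side left to right until a non-nullable symbol is reached.

FIRST sets of the other non-terminals involved (by the same procedure, iterated to a fixed point):
  FIRST(B) = { ')', '-', 'd' }

From F → ) D -:
  - ')' is a terminal: add ')' and stop
From F → B F:
  - B is a non-terminal: add FIRST(B) \ {ε} = { ')', '-', 'd' }
    B is not nullable, so stop

Collecting: FIRST(F) = { ')', '-', 'd' }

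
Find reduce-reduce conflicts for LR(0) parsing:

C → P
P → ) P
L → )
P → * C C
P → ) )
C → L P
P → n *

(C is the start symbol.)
Augment with C' → C and build the canonical LR(0) collection (I0 = CLOSURE({[C' → . C]}), then GOTO on every symbol after a dot until no new states appear). It has 14 states:
  I0: { [C → . L P], [C → . P], [C' → . C], [L → . )], [P → . ) )], [P → . ) P], [P → . * C C], [P → . n *] }  — shift
  I1: { [L → ) .], [P → ) . )], [P → ) . P], [P → . ) )], [P → . ) P], [P → . * C C], [P → . n *] }  — shift, reduce
  I2: { [C → . L P], [C → . P], [L → . )], [P → * . C C], [P → . ) )], [P → . ) P], [P → . * C C], [P → . n *] }  — shift
  I3: { [C' → C .] }  — accept
  I4: { [C → L . P], [P → . ) )], [P → . ) P], [P → . * C C], [P → . n *] }  — shift
  I5: { [C → P .] }  — reduce
  I6: { [P → n . *] }  — shift
  I7: { [P → n * .] }  — reduce
  I8: { [P → ) . )], [P → ) . P], [P → . ) )], [P → . ) P], [P → . * C C], [P → . n *] }  — shift
  I9: { [C → L P .] }  — reduce
  I10: { [P → ) ) .], [P → ) . )], [P → ) . P], [P → . ) )], [P → . ) P], [P → . * C C], [P → . n *] }  — shift, reduce
  I11: { [P → ) P .] }  — reduce
  I12: { [C → . L P], [C → . P], [L → . )], [P → * C . C], [P → . ) )], [P → . ) P], [P → . * C C], [P → . n *] }  — shift
  I13: { [P → * C C .] }  — reduce

No state contains more than one complete item.

Answer: No reduce-reduce conflicts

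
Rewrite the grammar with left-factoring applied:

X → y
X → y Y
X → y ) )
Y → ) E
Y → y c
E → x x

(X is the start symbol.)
Left-factoring transforms A → αβ₁ | αβ₂ into A → αA' and A' → β₁ | β₂
(α is the longest common prefix among the alternatives). Repeat until
no nonterminal has two alternatives with a common prefix.

Round 1: X has alternatives sharing prefix 'y'. Introduce X': X → y X'
  Add: X' → ε
  Add: X' → Y
  Add: X' → ) )

No remaining common prefixes — done.

Resulting grammar:
X → y X'
X' → ε
X' → Y
X' → ) )
Y → ) E
Y → y c
E → x x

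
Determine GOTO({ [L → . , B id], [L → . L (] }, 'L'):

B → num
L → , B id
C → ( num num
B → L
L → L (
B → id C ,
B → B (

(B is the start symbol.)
GOTO(I, 'L') = CLOSURE({ [A → αX.β] : [A → α.Xβ] ∈ I, X = 'L' })

Items with dot before 'L', with the dot advanced:
  [L → . L (] → [L → L . (]
Closure adds nothing (no advanced item has the dot before a non-terminal).

GOTO = { [L → L . (] }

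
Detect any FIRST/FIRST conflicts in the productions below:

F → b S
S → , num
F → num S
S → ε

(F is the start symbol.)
A FIRST/FIRST conflict occurs when two productions N → α and N → β for the same non-terminal have FIRST(α) ∩ FIRST(β) ≠ ∅ (with ε ∈ FIRST of a nullable right-hand side, so two nullable alternatives also conflict).

Productions for F:
  F → b S: FIRST = { 'b' }
  F → num S: FIRST = { 'num' }
Productions for S:
  S → , num: FIRST = { ',' }
  S → ε: FIRST = { ε }

All alternatives of each non-terminal have pairwise disjoint FIRST sets.

Answer: No FIRST/FIRST conflicts.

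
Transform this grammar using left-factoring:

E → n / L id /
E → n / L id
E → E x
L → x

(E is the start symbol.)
E → n / L id E'
E' → /
E' → ε
E → E x
L → x

Left-factoring transforms A → αβ₁ | αβ₂ into A → αA' and A' → β₁ | β₂
(α is the longest common prefix among the alternatives). Repeat until
no nonterminal has two alternatives with a common prefix.

Round 1: E has alternatives sharing prefix 'n / L id'. Introduce E': E → n / L id E'
  Add: E' → /
  Add: E' → ε

No remaining common prefixes — done.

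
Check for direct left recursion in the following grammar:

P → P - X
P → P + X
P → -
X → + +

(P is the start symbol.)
P → P - X: LEFT RECURSIVE (starts with P)
P → P + X: LEFT RECURSIVE (starts with P)
P → -: starts with '-'
X → + +: starts with '+'

The grammar has direct left recursion on: P.

Answer: Yes, P is left-recursive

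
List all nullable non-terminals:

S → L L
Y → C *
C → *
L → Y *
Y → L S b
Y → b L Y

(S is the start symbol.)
A non-terminal is nullable if it can derive ε (the empty string): either it has an ε-production, or it has a production whose right-hand side consists entirely of nullable non-terminals.

There are no ε-productions, so no non-terminal can derive ε.
No non-terminals are nullable.

Answer: None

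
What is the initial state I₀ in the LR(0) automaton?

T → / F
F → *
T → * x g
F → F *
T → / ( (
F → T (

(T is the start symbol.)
First, augment the grammar with T' → T
I₀ = CLOSURE({ [T' → . T] }):
  [T' → . T] has the dot before T: add [T → . / F], [T → . * x g], [T → . / ( (]
No further items can be added.

I₀ = { [T → . * x g], [T → . / ( (], [T → . / F], [T' → . T] }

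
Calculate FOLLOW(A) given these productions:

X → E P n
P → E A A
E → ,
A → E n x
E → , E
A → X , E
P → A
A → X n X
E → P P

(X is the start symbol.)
To compute FOLLOW(A), find every occurrence of A on a right-hand side N → α A β: add FIRST(β) \ {ε}, and if β is empty or nullable also add FOLLOW(N). Iterate to a fixed point.

In P → E A A: A is followed by A, add FIRST(A) \ {ε} = { ',' }
In P → E A A: A is at the end, add FOLLOW(P)
In P → A: A is at the end, add FOLLOW(P)

The FOLLOW sets referred to above (computed the same way, to a fixed point):
  FOLLOW(P) = { ',', 'n' }

Taking the union: FOLLOW(A) = { ',', 'n' }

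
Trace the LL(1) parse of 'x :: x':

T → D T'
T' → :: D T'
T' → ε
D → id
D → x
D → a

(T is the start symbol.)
Stack is shown with the top on the left.

Stack      Input     Action
---------------------------
T $        x :: x $  output T → D T'
D T' $     x :: x $  output D → x
x T' $     x :: x $  match 'x'
T' $       :: x $    output T' → :: D T'
:: D T' $  :: x $    match '::'
D T' $     x $       output D → x
x T' $     x $       match 'x'
T' $       $         output T' → ε
$          $         accept

The string is accepted.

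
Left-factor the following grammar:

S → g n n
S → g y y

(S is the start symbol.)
Left-factoring transforms A → αβ₁ | αβ₂ into A → αA' and A' → β₁ | β₂
(α is the longest common prefix among the alternatives). Repeat until
no nonterminal has two alternatives with a common prefix.

Round 1: S has alternatives sharing prefix 'g'. Introduce S': S → g S'
  Add: S' → n n
  Add: S' → y y

No remaining common prefixes — done.

Resulting grammar:
S → g S'
S' → n n
S' → y y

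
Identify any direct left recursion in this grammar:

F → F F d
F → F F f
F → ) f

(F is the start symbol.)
Yes, F is left-recursive

F → F F d: LEFT RECURSIVE (starts with F)
F → F F f: LEFT RECURSIVE (starts with F)
F → ) f: starts with ')'

The grammar has direct left recursion on: F.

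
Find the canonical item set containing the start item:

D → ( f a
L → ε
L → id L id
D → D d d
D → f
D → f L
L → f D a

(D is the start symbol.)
{ [D → . ( f a], [D → . D d d], [D → . f L], [D → . f], [D' → . D] }

First, augment the grammar with D' → D
I₀ = CLOSURE({ [D' → . D] }):
  [D' → . D] has the dot before D: add [D → . ( f a], [D → . D d d], [D → . f], [D → . f L]
No further items can be added.

I₀ = { [D → . ( f a], [D → . D d d], [D → . f L], [D → . f], [D' → . D] }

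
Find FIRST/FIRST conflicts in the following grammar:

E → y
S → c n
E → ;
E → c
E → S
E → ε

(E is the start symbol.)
A FIRST/FIRST conflict occurs when two productions N → α and N → β for the same non-terminal have FIRST(α) ∩ FIRST(β) ≠ ∅ (with ε ∈ FIRST of a nullable right-hand side, so two nullable alternatives also conflict).

FIRST sets of the non-terminals at (or reachable through a nullable prefix from) the front of some alternative:
  FIRST(S) = { 'c' }

Productions for E:
  E → y: FIRST = { 'y' }
  E → ;: FIRST = { ';' }
  E → c: FIRST = { 'c' }
  E → S: FIRST = { 'c' }
  E → ε: FIRST = { ε }
S has only one production, so no FIRST/FIRST conflict is possible there.

Conflict for E: E → c and E → S
  Overlap: { 'c' }

Answer: Yes. E → c / E → S on { 'c' }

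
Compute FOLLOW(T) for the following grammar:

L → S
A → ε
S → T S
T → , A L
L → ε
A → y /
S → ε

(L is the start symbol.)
To compute FOLLOW(T), find every occurrence of T on a right-hand side N → α T β: add FIRST(β) \ {ε}, and if β is empty or nullable also add FOLLOW(N). Iterate to a fixed point.

In S → T S: T is followed by S, add FIRST(S) \ {ε} = { ',' }
  S is nullable, so also add FOLLOW(S)

The FOLLOW sets referred to above (computed the same way, to a fixed point):
  FOLLOW(S) = { $, ',' }

Taking the union: FOLLOW(T) = { $, ',' }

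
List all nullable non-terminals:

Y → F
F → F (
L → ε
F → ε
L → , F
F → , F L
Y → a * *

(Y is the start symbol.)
A non-terminal is nullable if it can derive ε (the empty string): either it has an ε-production, or it has a production whose right-hand side consists entirely of nullable non-terminals.

ε-productions: L → ε, F → ε
So L, F are immediately nullable.
Y → F: every symbol on the right is nullable, so Y is nullable too.
Every non-terminal is now nullable.
Nullable = { 'F', 'L', 'Y' }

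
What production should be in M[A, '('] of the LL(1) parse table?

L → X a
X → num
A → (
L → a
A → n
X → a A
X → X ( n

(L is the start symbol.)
To find M[A, '('], we find productions for A where '(' is in the predict set (PREDICT(N → α) = (FIRST(α) \ {ε}) ∪ (FOLLOW(N) if α ⇒* ε)).

A → (: PREDICT = { '(' }
  '(' is in predict set, so this production goes in M[A, '(']
A → n: PREDICT = { 'n' }

M[A, '('] = A → (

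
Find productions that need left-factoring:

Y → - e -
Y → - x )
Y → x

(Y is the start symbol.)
Yes, Y has productions with common prefix '-'

Left-factoring is needed when two productions for the same non-terminal
share a common prefix on the right-hand side.

Productions for Y:
  Y → - e -
  Y → - x )
  Y → x

Found common prefix '-' in productions for Y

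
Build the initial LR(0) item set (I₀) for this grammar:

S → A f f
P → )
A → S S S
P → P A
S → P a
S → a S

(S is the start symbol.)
First, augment the grammar with S' → S
I₀ = CLOSURE({ [S' → . S] }):
  [S' → . S] has the dot before S: add [S → . A f f], [S → . P a], [S → . a S]
  [S → . A f f] has the dot before A: add [A → . S S S]
  [S → . P a] has the dot before P: add [P → . )], [P → . P A]
No further items can be added.

I₀ = { [A → . S S S], [P → . )], [P → . P A], [S → . A f f], [S → . P a], [S → . a S], [S' → . S] }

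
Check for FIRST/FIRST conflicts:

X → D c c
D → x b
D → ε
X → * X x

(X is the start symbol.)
No FIRST/FIRST conflicts.

FIRST sets of the non-terminals at (or reachable through a nullable prefix from) the front of some alternative:
  FIRST(D) = { 'x', ε }

Productions for X:
  X → D c c: FIRST = { 'c', 'x' }
  X → * X x: FIRST = { '*' }
Productions for D:
  D → x b: FIRST = { 'x' }
  D → ε: FIRST = { ε }

All alternatives of each non-terminal have pairwise disjoint FIRST sets.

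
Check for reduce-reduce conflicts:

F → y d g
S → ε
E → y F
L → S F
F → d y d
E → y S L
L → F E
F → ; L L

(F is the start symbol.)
No reduce-reduce conflicts

A reduce-reduce conflict occurs when an LR(0) state has two complete items [A → α .] and [B → β .] — both call for a reduction, and with no lookahead the parser cannot choose between them.

Augment with F' → F and build the canonical LR(0) collection (I0 = CLOSURE({[F' → . F]}), then GOTO on every symbol after a dot until no new states appear). It has 19 states:
  I0: { [F → . ; L L], [F → . d y d], [F → . y d g], [F' → . F] }  — shift
  I1: { [F → . ; L L], [F → . d y d], [F → . y d g], [F → ; . L L], [L → . F E], [L → . S F], [S → .] }  — shift, reduce
  I2: { [F' → F .] }  — accept
  I3: { [F → d . y d] }  — shift
  I4: { [F → y . d g] }  — shift
  I5: { [F → y d . g] }  — shift
  I6: { [F → y d g .] }  — reduce
  I7: { [F → d y . d] }  — shift
  I8: { [F → d y d .] }  — reduce
  I9: { [E → . y F], [E → . y S L], [L → F . E] }  — shift
  I10: { [F → . ; L L], [F → . d y d], [F → . y d g], [F → ; L . L], [L → . F E], [L → . S F], [S → .] }  — shift, reduce
  I11: { [F → . ; L L], [F → . d y d], [F → . y d g], [L → S . F] }  — shift
  I12: { [L → S F .] }  — reduce
  I13: { [F → ; L L .] }  — reduce
  I14: { [L → F E .] }  — reduce
  I15: { [E → y . F], [E → y . S L], [F → . ; L L], [F → . d y d], [F → . y d g], [S → .] }  — shift, reduce
  I16: { [E → y F .] }  — reduce
  I17: { [E → y S . L], [F → . ; L L], [F → . d y d], [F → . y d g], [L → . F E], [L → . S F], [S → .] }  — shift, reduce
  I18: { [E → y S L .] }  — reduce

No state contains more than one complete item.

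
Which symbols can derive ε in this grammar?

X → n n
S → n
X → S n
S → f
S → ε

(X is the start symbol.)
A non-terminal is nullable if it can derive ε (the empty string): either it has an ε-production, or it has a production whose right-hand side consists entirely of nullable non-terminals.

ε-productions: S → ε
So S is immediately nullable.
No further non-terminal can be added: every production for the remaining non-terminals contains a terminal or a non-nullable non-terminal.
Nullable = { 'S' }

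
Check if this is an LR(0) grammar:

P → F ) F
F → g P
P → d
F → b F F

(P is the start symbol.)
Yes, the grammar is LR(0)

A grammar is LR(0) if no state in the canonical LR(0) collection has:
  - both a shift item (dot before a terminal) and a complete item (shift-reduce conflict), or
  - two or more complete items (reduce-reduce conflict; the accept item [P' → P .] counts as a complete item here).

Augment with P' → P and build the canonical LR(0) collection (I0 = CLOSURE({[P' → . P]}), then GOTO on every symbol after a dot until no new states appear). It has 11 states:
  I0: { [F → . b F F], [F → . g P], [P → . F ) F], [P → . d], [P' → . P] }  — shift
  I1: { [P → F . ) F] }  — shift
  I2: { [P' → P .] }  — accept
  I3: { [F → . b F F], [F → . g P], [F → b . F F] }  — shift
  I4: { [P → d .] }  — reduce
  I5: { [F → . b F F], [F → . g P], [F → g . P], [P → . F ) F], [P → . d] }  — shift
  I6: { [F → g P .] }  — reduce
  I7: { [F → . b F F], [F → . g P], [F → b F . F] }  — shift
  I8: { [F → b F F .] }  — reduce
  I9: { [F → . b F F], [F → . g P], [P → F ) . F] }  — shift
  I10: { [P → F ) F .] }  — reduce

Every state is either a pure shift/goto state or contains exactly one complete item and nothing to shift — no conflicts. The grammar is LR(0).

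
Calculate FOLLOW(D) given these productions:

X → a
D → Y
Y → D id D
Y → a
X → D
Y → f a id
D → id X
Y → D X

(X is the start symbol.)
{ $, 'a', 'f', 'id' }

In Y → D id D: D is followed by id D, add FIRST(id D) \ {ε} = { 'id' }
In Y → D id D: D is at the end, add FOLLOW(Y)
In X → D: D is at the end, add FOLLOW(X)
In Y → D X: D is followed by X, add FIRST(X) \ {ε} = { 'a', 'f', 'id' }

The FOLLOW sets referred to above (computed the same way, to a fixed point):
  FOLLOW(Y) = { $, 'a', 'f', 'id' }
  FOLLOW(X) = { $, 'a', 'f', 'id' }

Taking the union: FOLLOW(D) = { $, 'a', 'f', 'id' }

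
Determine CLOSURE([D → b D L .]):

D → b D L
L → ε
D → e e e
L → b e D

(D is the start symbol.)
Start with: [D → b D L .]
The dot is at the end, so nothing is added.

CLOSURE = { [D → b D L .] }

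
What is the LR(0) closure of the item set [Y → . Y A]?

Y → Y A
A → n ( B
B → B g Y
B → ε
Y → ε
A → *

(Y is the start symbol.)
To compute CLOSURE, for each item [A → α.Bβ] where B is a non-terminal, add [B → .γ] for all productions B → γ; repeat for the newly added items until nothing changes.

Start with: [Y → . Y A]
  [Y → . Y A] has the dot before Y: add [Y → .]
No further items can be added.

CLOSURE = { [Y → . Y A], [Y → .] }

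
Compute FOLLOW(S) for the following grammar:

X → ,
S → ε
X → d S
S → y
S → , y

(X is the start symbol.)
To compute FOLLOW(S), find every occurrence of S on a right-hand side N → α S β: add FIRST(β) \ {ε}, and if β is empty or nullable also add FOLLOW(N). Iterate to a fixed point.

In X → d S: S is at the end, add FOLLOW(X)

The FOLLOW sets referred to above (computed the same way, to a fixed point):
  FOLLOW(X) = { $ }

Taking the union: FOLLOW(S) = { $ }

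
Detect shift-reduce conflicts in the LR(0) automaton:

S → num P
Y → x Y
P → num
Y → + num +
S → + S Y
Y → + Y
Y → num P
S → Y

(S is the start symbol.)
A shift-reduce conflict occurs when an LR(0) state has both:
  - a complete (reduce) item [A → α .] (dot at the end), and
  - a shift item [B → β . c γ] (dot before a terminal).

Augment with S' → S and build the canonical LR(0) collection (I0 = CLOSURE({[S' → . S]}), then GOTO on every symbol after a dot until no new states appear). It has 19 states:
  I0: { [S → . + S Y], [S → . Y], [S → . num P], [S' → . S], [Y → . + Y], [Y → . + num +], [Y → . num P], [Y → . x Y] }  — shift
  I1: { [S → + . S Y], [S → . + S Y], [S → . Y], [S → . num P], [Y → + . Y], [Y → + . num +], [Y → . + Y], [Y → . + num +], [Y → . num P], [Y → . x Y] }  — shift
  I2: { [S' → S .] }  — accept
  I3: { [S → Y .] }  — reduce
  I4: { [P → . num], [S → num . P], [Y → num . P] }  — shift
  I5: { [Y → . + Y], [Y → . + num +], [Y → . num P], [Y → . x Y], [Y → x . Y] }  — shift
  I6: { [Y → + . Y], [Y → + . num +], [Y → . + Y], [Y → . + num +], [Y → . num P], [Y → . x Y] }  — shift
  I7: { [Y → x Y .] }  — reduce
  I8: { [P → . num], [Y → num . P] }  — shift
  I9: { [Y → num P .] }  — reduce
  I10: { [P → num .] }  — reduce
  I11: { [Y → + Y .] }  — reduce
  I12: { [P → . num], [Y → + num . +], [Y → num . P] }  — shift
  I13: { [Y → + num + .] }  — reduce
  I14: { [S → num P .], [Y → num P .] }  — 2 reduces
  I15: { [S → + S . Y], [Y → . + Y], [Y → . + num +], [Y → . num P], [Y → . x Y] }  — shift
  I16: { [S → Y .], [Y → + Y .] }  — 2 reduces
  I17: { [P → . num], [S → num . P], [Y → + num . +], [Y → num . P] }  — shift
  I18: { [S → + S Y .] }  — reduce

No state contains both a complete item and a shift item.

Answer: No shift-reduce conflicts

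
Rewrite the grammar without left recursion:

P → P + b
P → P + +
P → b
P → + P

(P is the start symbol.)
P → b P'
P → + P P'
P' → + b P'
P' → + + P'
P' → ε

P is directly left-recursive. The standard transformation for
  A → A α₁ | ... | A α_m | β₁ | ... | β_n
is
  A  → β₁ A' | ... | β_n A'
  A' → α₁ A' | ... | α_m A' | ε

P → b becomes P → b P'
P → + P becomes P → + P P'
P → P + b becomes P' → + b P'
P → P + + becomes P' → + + P'
Add P' → ε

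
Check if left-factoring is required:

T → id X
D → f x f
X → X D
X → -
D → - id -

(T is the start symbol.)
No, left-factoring is not needed

Left-factoring is needed when two productions for the same non-terminal
share a common prefix on the right-hand side.

Productions for D:
  D → f x f
  D → - id -
Productions for X:
  X → X D
  X → -

No common prefixes found.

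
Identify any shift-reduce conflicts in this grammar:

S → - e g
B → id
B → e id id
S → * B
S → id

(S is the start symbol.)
A shift-reduce conflict occurs when an LR(0) state has both:
  - a complete (reduce) item [A → α .] (dot at the end), and
  - a shift item [B → β . c γ] (dot before a terminal).

Augment with S' → S and build the canonical LR(0) collection (I0 = CLOSURE({[S' → . S]}), then GOTO on every symbol after a dot until no new states appear). It has 12 states:
  I0: { [S → . * B], [S → . - e g], [S → . id], [S' → . S] }  — shift
  I1: { [B → . e id id], [B → . id], [S → * . B] }  — shift
  I2: { [S → - . e g] }  — shift
  I3: { [S' → S .] }  — accept
  I4: { [S → id .] }  — reduce
  I5: { [S → - e . g] }  — shift
  I6: { [S → - e g .] }  — reduce
  I7: { [S → * B .] }  — reduce
  I8: { [B → e . id id] }  — shift
  I9: { [B → id .] }  — reduce
  I10: { [B → e id . id] }  — shift
  I11: { [B → e id id .] }  — reduce

No state contains both a complete item and a shift item.

Answer: No shift-reduce conflicts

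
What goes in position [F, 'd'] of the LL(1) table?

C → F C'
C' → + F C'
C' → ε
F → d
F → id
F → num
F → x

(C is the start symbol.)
F → d

To find M[F, 'd'], we find productions for F where 'd' is in the predict set (PREDICT(N → α) = (FIRST(α) \ {ε}) ∪ (FOLLOW(N) if α ⇒* ε)).

F → d: PREDICT = { 'd' }
  'd' is in predict set, so this production goes in M[F, 'd']
F → id: PREDICT = { 'id' }
F → num: PREDICT = { 'num' }
F → x: PREDICT = { 'x' }

M[F, 'd'] = F → d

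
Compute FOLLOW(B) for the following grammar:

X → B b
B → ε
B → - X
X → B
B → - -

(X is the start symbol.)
{ $, 'b' }

To compute FOLLOW(B), find every occurrence of B on a right-hand side N → α B β: add FIRST(β) \ {ε}, and if β is empty or nullable also add FOLLOW(N). Iterate to a fixed point.

In X → B b: B is followed by b, add FIRST(b) \ {ε} = { 'b' }
In X → B: B is at the end, add FOLLOW(X)

The FOLLOW sets referred to above (computed the same way, to a fixed point):
  FOLLOW(X) = { $, 'b' }

Taking the union: FOLLOW(B) = { $, 'b' }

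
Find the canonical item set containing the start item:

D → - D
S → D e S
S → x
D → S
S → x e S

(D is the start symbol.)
First, augment the grammar with D' → D
I₀ = CLOSURE({ [D' → . D] }):
  [D' → . D] has the dot before D: add [D → . - D], [D → . S]
  [D → . S] has the dot before S: add [S → . D e S], [S → . x], [S → . x e S]
No further items can be added.

I₀ = { [D → . - D], [D → . S], [D' → . D], [S → . D e S], [S → . x e S], [S → . x] }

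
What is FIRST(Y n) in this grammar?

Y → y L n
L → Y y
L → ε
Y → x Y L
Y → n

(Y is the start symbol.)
FIRST sets of the non-terminals involved (from the grammar, by fixed-point iteration):
  FIRST(Y) = { 'n', 'x', 'y' }

To compute FIRST(Y n), process the symbols left to right:
Symbol Y is a non-terminal. Add FIRST(Y) \ {ε} = { 'n', 'x', 'y' }
Y is not nullable (ε ∉ FIRST(Y)), so stop here.
FIRST(Y n) = { 'n', 'x', 'y' }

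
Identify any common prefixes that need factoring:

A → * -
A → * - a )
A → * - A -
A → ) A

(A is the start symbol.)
Yes, A has productions with common prefix '* -'

Left-factoring is needed when two productions for the same non-terminal
share a common prefix on the right-hand side.

Productions for A:
  A → * -
  A → * - a )
  A → * - A -
  A → ) A

Found common prefix '* -' in productions for A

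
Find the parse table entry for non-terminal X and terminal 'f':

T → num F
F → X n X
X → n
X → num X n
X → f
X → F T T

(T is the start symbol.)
X → f, X → F T T

To find M[X, 'f'], we find productions for X where 'f' is in the predict set (PREDICT(N → α) = (FIRST(α) \ {ε}) ∪ (FOLLOW(N) if α ⇒* ε)).

Relevant sets:
  FIRST(F) = { 'f', 'n', 'num' }

X → n: PREDICT = { 'n' }
X → num X n: PREDICT = { 'num' }
X → f: PREDICT = { 'f' }
  'f' is in predict set, so this production goes in M[X, 'f']
X → F T T: PREDICT = { 'f', 'n', 'num' }
  'f' is in predict set, so this production goes in M[X, 'f']

M[X, 'f'] = X → f, X → F T T  (a multiply-defined cell — the grammar is not LL(1))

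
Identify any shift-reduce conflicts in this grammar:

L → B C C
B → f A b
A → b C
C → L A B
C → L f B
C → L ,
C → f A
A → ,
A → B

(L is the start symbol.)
A shift-reduce conflict occurs when an LR(0) state has both:
  - a complete (reduce) item [A → α .] (dot at the end), and
  - a shift item [B → β . c γ] (dot before a terminal).

Augment with L' → L and build the canonical LR(0) collection (I0 = CLOSURE({[L' → . L]}), then GOTO on every symbol after a dot until no new states appear). It has 20 states:
  I0: { [B → . f A b], [L → . B C C], [L' → . L] }  — shift
  I1: { [B → . f A b], [C → . L ,], [C → . L A B], [C → . L f B], [C → . f A], [L → . B C C], [L → B . C C] }  — shift
  I2: { [L' → L .] }  — accept
  I3: { [A → . ,], [A → . B], [A → . b C], [B → . f A b], [B → f . A b] }  — shift
  I4: { [A → , .] }  — reduce
  I5: { [B → f A . b] }  — shift
  I6: { [A → B .] }  — reduce
  I7: { [A → b . C], [B → . f A b], [C → . L ,], [C → . L A B], [C → . L f B], [C → . f A], [L → . B C C] }  — shift
  I8: { [A → b C .] }  — reduce
  I9: { [A → . ,], [A → . B], [A → . b C], [B → . f A b], [C → L . ,], [C → L . A B], [C → L . f B] }  — shift
  I10: { [A → . ,], [A → . B], [A → . b C], [B → . f A b], [B → f . A b], [C → f . A] }  — shift
  I11: { [B → f A . b], [C → f A .] }  — shift, reduce
  I12: { [B → f A b .] }  — reduce
  I13: { [A → , .], [C → L , .] }  — 2 reduces
  I14: { [B → . f A b], [C → L A . B] }  — shift
  I15: { [A → . ,], [A → . B], [A → . b C], [B → . f A b], [B → f . A b], [C → L f . B] }  — shift
  I16: { [A → B .], [C → L f B .] }  — 2 reduces
  I17: { [C → L A B .] }  — reduce
  I18: { [B → . f A b], [C → . L ,], [C → . L A B], [C → . L f B], [C → . f A], [L → . B C C], [L → B C . C] }  — shift
  I19: { [L → B C C .] }  — reduce

I11 contains reduce item [C → f A .] and shift item [B → f A . b] — shift-reduce conflict.

Answer: Yes — I11: [C → f A .] vs [B → f A . b]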